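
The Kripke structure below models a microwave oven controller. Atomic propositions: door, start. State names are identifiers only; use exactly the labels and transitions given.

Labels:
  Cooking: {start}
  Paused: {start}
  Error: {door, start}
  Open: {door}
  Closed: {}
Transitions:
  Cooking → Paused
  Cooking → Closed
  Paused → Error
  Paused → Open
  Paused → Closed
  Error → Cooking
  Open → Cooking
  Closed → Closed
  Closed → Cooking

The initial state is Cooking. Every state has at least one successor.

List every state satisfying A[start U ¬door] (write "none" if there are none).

{Cooking, Paused, Error, Closed}

States satisfying start: {Cooking, Paused, Error}.
States satisfying ¬door: {Cooking, Paused, Closed}.
States satisfying A[start U ¬door]: {Cooking, Paused, Error, Closed}.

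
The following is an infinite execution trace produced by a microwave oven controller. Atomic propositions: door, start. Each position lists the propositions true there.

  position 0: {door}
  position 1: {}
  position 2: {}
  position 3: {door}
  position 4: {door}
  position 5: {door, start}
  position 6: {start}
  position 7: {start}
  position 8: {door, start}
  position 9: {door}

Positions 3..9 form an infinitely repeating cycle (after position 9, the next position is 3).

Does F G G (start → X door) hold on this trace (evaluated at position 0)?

G G (start → X door) is false at every position 0..9, so it never becomes true and F G G (start → X door) fails.

Violated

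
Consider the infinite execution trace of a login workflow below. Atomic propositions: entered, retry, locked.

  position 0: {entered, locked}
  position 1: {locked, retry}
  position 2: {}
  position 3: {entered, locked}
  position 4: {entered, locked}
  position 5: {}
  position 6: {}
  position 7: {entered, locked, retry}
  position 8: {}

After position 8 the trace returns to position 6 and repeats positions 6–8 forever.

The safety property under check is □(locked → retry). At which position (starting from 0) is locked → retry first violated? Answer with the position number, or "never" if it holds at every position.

0

At position 0 the labels are {entered, locked}, so locked → retry is false there. This is the first violation.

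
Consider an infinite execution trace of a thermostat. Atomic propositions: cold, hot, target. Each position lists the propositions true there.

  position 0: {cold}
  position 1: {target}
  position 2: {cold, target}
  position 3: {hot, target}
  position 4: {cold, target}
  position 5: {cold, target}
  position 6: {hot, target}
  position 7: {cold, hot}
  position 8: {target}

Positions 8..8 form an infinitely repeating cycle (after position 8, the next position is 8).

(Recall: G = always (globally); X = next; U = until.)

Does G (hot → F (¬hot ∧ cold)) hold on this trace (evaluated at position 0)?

Violated

hot → F (¬hot ∧ cold) must hold at every position from 0 onward. It fails at position 6, so G (hot → F (¬hot ∧ cold)) is false.
Positions where hot holds: 3, 6, 7.
Check F (¬hot ∧ cold) at each: 3→ok, 6→fails, 7→fails.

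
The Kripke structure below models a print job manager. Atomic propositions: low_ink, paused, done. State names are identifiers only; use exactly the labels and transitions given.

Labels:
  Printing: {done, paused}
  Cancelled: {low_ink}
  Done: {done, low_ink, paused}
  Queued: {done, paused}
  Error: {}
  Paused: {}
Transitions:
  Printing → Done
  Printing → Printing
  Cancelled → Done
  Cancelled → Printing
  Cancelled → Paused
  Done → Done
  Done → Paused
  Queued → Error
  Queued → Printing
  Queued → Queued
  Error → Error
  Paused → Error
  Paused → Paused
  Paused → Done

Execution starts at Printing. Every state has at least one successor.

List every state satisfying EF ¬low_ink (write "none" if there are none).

States satisfying ¬low_ink: {Printing, Queued, Error, Paused}.
States satisfying EF ¬low_ink: {Printing, Cancelled, Done, Queued, Error, Paused}.

{Printing, Cancelled, Done, Queued, Error, Paused}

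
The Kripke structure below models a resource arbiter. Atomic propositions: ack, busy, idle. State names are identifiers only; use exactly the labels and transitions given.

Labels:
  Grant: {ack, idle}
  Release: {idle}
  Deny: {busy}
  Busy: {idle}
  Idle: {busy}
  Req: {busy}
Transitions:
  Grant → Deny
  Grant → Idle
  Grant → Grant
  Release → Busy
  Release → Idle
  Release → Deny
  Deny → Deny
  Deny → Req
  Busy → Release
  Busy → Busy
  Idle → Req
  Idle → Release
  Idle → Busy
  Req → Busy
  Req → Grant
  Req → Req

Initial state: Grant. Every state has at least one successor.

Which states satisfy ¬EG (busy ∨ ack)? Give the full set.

States satisfying busy ∨ ack: {Grant, Deny, Idle, Req}.
States satisfying EG (busy ∨ ack): {Grant, Deny, Idle, Req}.
States satisfying ¬EG (busy ∨ ack): {Release, Busy}.

{Release, Busy}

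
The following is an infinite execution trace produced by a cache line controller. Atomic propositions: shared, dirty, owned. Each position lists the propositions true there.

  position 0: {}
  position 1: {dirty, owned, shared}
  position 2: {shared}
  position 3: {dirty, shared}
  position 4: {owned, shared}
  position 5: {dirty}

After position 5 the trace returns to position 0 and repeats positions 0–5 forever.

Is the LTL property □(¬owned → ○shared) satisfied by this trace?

¬owned → ○shared must hold at every position from 0 onward. It fails at position 5, so □(¬owned → ○shared) is false.
Positions where ¬owned holds: 0, 2, 3, 5.
Check ○shared at each: 0→ok, 2→ok, 3→ok, 5→fails.

No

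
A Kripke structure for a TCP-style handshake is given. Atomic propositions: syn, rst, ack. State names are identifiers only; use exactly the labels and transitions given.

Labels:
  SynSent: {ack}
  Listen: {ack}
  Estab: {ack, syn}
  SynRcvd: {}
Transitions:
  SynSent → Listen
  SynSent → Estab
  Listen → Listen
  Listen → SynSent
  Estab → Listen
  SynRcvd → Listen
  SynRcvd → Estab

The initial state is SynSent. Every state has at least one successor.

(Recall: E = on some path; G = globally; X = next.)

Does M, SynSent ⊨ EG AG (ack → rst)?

States satisfying AG (ack → rst): ∅.
States satisfying EG AG (ack → rst): ∅.
No suitable path/successor from SynSent witnesses the formula.
SynSent ∉ Sat(EG AG (ack → rst)).

Does not hold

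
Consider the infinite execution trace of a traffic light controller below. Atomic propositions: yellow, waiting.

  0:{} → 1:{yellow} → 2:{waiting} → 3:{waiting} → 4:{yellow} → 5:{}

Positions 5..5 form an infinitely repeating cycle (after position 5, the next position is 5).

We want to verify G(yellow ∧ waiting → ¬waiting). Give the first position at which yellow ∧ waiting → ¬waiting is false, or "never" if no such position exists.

yellow ∧ waiting → ¬waiting holds at every position 0..5, and those are all the positions the trace ever visits, so the invariant G(yellow ∧ waiting → ¬waiting) is never violated.

never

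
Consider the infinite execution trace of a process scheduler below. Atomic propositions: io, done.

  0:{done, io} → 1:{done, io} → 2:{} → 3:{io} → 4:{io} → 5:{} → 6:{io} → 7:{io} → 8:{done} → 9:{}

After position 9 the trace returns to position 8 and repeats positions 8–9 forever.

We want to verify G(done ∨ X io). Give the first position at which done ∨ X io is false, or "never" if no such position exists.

Check done ∨ X io at each position in order: 0 ✓, 1 ✓, 2 ✓, 3 ✓.
At position 4 the labels are {io} and the next position 5 has {}, so done ∨ X io is false there. This is the first violation.

4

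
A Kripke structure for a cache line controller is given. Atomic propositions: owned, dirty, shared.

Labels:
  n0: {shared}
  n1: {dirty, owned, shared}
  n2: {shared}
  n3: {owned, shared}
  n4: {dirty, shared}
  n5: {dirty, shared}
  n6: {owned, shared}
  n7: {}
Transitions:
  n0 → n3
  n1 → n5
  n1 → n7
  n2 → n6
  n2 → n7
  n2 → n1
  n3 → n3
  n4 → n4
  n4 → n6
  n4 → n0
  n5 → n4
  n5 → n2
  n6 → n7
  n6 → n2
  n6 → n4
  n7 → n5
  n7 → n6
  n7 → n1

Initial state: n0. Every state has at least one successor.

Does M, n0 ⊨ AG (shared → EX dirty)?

States satisfying shared → EX dirty: {n1, n2, n4, n5, n6, n7}.
States satisfying AG (shared → EX dirty): ∅.
n0 is reachable from n0 and violates shared → EX dirty, so AG fails at n0.
n0 ∉ Sat(AG (shared → EX dirty)).

No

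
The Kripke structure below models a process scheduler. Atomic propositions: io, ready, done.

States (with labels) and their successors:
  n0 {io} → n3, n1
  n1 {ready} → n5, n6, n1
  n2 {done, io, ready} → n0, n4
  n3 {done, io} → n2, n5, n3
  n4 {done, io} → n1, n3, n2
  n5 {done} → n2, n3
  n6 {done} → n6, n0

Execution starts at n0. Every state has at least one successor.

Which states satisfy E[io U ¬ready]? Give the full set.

{n0, n2, n3, n4, n5, n6}

States satisfying io: {n0, n2, n3, n4}.
States satisfying ¬ready: {n0, n3, n4, n5, n6}.
States satisfying E[io U ¬ready]: {n0, n2, n3, n4, n5, n6}.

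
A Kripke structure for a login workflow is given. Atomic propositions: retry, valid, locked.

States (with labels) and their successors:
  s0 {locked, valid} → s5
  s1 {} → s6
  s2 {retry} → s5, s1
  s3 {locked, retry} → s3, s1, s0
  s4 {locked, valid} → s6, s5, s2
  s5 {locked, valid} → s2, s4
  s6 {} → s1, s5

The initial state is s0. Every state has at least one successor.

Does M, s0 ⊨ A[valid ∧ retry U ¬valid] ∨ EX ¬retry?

Satisfied

States satisfying valid ∧ retry: ∅.
States satisfying ¬valid: {s1, s2, s3, s6}.
States satisfying A[valid ∧ retry U ¬valid]: {s1, s2, s3, s6}.
States satisfying ¬retry: {s0, s1, s4, s5, s6}.
States satisfying EX ¬retry: {s0, s1, s2, s3, s4, s5, s6}.
States satisfying A[valid ∧ retry U ¬valid] ∨ EX ¬retry: {s0, s1, s2, s3, s4, s5, s6}.
s0 ∈ Sat(A[valid ∧ retry U ¬valid] ∨ EX ¬retry).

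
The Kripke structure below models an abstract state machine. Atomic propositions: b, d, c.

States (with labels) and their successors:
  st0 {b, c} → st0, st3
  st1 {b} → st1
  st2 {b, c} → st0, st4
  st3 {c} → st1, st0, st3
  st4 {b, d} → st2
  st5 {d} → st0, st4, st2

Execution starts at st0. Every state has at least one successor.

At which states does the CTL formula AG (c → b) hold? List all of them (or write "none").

{st1}

States satisfying c → b: {st0, st1, st2, st4, st5}.
States satisfying AG (c → b): {st1}.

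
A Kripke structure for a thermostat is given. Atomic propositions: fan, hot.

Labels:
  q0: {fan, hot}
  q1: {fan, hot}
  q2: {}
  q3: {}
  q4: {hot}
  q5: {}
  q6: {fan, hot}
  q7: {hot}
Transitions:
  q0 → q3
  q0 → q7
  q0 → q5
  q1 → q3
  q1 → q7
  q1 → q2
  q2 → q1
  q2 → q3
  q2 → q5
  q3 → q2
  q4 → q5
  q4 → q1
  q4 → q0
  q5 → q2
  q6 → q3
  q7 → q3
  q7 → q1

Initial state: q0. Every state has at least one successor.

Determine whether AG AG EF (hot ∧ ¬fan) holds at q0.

States satisfying AG EF (hot ∧ ¬fan): {q0, q1, q2, q3, q4, q5, q6, q7}.
States satisfying AG AG EF (hot ∧ ¬fan): {q0, q1, q2, q3, q4, q5, q6, q7}.
Every state reachable from q0 satisfies AG EF (hot ∧ ¬fan).
q0 ∈ Sat(AG AG EF (hot ∧ ¬fan)).

Yes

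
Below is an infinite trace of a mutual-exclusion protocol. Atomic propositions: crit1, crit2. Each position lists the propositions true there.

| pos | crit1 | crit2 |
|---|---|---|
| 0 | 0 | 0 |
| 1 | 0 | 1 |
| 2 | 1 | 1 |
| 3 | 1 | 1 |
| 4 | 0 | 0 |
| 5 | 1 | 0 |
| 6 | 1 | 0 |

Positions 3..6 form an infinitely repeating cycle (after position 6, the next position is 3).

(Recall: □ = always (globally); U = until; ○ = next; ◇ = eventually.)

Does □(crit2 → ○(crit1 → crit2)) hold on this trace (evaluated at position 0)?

Satisfied

crit2 → ○(crit1 → crit2) holds at every position 0..6, and those are all positions ever visited, so □(crit2 → ○(crit1 → crit2)) holds.
Positions where crit2 holds: 1, 2, 3.
Check ○(crit1 → crit2) at each: 1→ok, 2→ok, 3→ok.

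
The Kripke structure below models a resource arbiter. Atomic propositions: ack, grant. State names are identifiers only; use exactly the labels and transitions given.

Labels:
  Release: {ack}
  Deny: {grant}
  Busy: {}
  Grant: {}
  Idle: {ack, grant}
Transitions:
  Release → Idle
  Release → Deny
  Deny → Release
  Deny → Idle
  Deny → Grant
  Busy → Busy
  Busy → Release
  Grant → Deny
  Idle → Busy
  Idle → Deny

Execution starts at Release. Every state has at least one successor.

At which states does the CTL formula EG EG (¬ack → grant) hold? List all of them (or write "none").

States satisfying EG (¬ack → grant): {Release, Deny, Idle}.
States satisfying EG EG (¬ack → grant): {Release, Deny, Idle}.

{Release, Deny, Idle}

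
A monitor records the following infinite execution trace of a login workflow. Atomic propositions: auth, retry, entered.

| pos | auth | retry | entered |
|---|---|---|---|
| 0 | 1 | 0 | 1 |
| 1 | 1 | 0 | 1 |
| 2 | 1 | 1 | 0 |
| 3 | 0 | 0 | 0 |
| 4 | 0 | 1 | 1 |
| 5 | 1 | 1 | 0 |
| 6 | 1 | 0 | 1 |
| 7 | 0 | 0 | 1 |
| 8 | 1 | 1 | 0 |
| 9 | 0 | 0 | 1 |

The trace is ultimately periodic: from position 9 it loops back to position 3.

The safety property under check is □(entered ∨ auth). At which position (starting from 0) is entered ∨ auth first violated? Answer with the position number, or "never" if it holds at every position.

Check entered ∨ auth at each position in order: 0 ✓, 1 ✓, 2 ✓.
At position 3 the labels are {}, so entered ∨ auth is false there. This is the first violation.

3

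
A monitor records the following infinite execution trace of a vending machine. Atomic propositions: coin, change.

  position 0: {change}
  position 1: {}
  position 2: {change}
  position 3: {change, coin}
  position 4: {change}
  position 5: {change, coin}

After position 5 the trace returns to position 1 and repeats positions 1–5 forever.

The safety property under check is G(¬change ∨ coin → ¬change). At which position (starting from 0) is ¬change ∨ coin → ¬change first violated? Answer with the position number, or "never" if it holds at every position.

3

Check ¬change ∨ coin → ¬change at each position in order: 0 ✓, 1 ✓, 2 ✓.
At position 3 the labels are {change, coin}, so ¬change ∨ coin → ¬change is false there. This is the first violation.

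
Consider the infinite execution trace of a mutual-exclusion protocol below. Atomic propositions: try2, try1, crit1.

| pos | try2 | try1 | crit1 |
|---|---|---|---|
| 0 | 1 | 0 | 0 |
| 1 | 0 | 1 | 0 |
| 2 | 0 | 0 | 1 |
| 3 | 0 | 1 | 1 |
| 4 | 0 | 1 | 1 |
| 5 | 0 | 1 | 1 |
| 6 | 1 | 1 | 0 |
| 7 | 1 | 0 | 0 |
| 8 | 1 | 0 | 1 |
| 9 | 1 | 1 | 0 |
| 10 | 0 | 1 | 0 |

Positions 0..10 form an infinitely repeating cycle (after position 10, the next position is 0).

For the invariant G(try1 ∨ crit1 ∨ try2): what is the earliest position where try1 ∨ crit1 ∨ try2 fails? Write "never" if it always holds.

try1 ∨ crit1 ∨ try2 holds at every position 0..10, and those are all the positions the trace ever visits, so the invariant G(try1 ∨ crit1 ∨ try2) is never violated.

never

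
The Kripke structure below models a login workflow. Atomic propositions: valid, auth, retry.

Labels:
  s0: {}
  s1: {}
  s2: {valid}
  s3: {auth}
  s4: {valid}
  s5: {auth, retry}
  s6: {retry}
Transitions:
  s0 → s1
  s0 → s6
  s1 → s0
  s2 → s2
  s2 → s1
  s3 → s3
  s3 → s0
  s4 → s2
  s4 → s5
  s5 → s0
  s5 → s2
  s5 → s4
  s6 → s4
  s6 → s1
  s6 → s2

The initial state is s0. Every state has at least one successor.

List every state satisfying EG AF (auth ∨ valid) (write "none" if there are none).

{s2, s3, s4, s5}

States satisfying AF (auth ∨ valid): {s2, s3, s4, s5}.
States satisfying EG AF (auth ∨ valid): {s2, s3, s4, s5}.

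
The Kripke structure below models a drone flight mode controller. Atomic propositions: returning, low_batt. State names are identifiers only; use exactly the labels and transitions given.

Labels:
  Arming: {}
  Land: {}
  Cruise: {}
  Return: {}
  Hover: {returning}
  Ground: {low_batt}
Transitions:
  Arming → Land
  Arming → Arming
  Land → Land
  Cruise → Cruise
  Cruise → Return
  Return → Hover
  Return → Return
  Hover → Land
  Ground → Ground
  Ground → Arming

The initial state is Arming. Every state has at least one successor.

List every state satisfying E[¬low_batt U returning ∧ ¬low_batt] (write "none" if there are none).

{Cruise, Return, Hover}

States satisfying ¬low_batt: {Arming, Land, Cruise, Return, Hover}.
States satisfying returning ∧ ¬low_batt: {Hover}.
States satisfying E[¬low_batt U returning ∧ ¬low_batt]: {Cruise, Return, Hover}.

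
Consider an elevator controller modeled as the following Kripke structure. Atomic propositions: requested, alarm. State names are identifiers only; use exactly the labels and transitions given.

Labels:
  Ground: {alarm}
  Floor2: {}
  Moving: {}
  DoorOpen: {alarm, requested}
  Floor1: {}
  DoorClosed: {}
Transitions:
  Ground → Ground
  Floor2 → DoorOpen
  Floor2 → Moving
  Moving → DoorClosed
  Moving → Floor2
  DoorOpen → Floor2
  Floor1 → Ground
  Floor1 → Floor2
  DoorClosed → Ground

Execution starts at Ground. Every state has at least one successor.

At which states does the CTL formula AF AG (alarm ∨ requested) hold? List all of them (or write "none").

{Ground, DoorClosed}

States satisfying AG (alarm ∨ requested): {Ground}.
States satisfying AF AG (alarm ∨ requested): {Ground, DoorClosed}.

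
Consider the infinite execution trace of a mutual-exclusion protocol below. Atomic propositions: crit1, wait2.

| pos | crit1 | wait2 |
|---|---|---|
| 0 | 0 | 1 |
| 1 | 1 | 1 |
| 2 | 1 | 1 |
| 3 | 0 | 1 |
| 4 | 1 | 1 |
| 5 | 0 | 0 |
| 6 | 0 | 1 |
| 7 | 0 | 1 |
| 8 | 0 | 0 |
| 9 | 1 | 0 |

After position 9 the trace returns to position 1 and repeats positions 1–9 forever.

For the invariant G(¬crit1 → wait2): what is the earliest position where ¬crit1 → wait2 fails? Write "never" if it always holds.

5

Check ¬crit1 → wait2 at each position in order: 0 ✓, 1 ✓, 2 ✓, 3 ✓, 4 ✓.
At position 5 the labels are {}, so ¬crit1 → wait2 is false there. This is the first violation.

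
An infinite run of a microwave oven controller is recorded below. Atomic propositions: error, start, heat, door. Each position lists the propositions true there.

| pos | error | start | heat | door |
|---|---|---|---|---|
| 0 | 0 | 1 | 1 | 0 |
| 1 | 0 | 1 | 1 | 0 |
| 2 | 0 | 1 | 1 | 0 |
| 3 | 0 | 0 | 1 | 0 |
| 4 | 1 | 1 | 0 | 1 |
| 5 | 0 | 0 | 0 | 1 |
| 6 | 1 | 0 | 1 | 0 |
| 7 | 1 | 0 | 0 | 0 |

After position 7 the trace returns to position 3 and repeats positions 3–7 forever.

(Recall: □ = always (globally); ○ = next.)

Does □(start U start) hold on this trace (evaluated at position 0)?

start U start must hold at every position from 0 onward. It fails at position 3, so □(start U start) is false.

Does not hold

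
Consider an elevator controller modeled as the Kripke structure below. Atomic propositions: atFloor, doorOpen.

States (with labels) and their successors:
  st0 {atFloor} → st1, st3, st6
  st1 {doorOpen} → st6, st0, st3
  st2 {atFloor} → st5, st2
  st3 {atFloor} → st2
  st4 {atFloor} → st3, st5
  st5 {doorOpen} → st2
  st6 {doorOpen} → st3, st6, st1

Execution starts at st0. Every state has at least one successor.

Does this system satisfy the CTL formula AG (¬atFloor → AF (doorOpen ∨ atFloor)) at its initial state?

Yes

States satisfying ¬atFloor → AF (doorOpen ∨ atFloor): {st0, st1, st2, st3, st4, st5, st6}.
States satisfying AG (¬atFloor → AF (doorOpen ∨ atFloor)): {st0, st1, st2, st3, st4, st5, st6}.
Every state reachable from st0 satisfies ¬atFloor → AF (doorOpen ∨ atFloor).
st0 ∈ Sat(AG (¬atFloor → AF (doorOpen ∨ atFloor))).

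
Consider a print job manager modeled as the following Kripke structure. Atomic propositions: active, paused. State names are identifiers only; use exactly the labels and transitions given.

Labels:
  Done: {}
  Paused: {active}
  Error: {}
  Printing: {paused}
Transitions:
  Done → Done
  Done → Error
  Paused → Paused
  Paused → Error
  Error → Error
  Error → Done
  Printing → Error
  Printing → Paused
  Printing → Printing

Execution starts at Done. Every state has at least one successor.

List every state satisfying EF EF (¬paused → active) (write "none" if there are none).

{Paused, Printing}

States satisfying EF (¬paused → active): {Paused, Printing}.
States satisfying EF EF (¬paused → active): {Paused, Printing}.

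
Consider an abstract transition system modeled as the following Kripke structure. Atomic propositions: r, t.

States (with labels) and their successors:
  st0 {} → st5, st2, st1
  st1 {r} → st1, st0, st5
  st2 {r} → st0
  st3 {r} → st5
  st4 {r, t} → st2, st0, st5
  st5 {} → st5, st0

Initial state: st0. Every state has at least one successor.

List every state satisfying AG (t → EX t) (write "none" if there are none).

{st0, st1, st2, st3, st5}

States satisfying t → EX t: {st0, st1, st2, st3, st5}.
States satisfying AG (t → EX t): {st0, st1, st2, st3, st5}.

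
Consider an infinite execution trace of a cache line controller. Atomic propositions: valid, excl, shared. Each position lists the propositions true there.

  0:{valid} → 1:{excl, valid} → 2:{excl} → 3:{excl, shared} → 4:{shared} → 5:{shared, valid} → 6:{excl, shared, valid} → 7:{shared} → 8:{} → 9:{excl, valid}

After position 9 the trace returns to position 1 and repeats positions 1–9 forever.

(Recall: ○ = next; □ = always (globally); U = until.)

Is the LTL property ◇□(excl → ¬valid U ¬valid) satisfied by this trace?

Violated

□(excl → ¬valid U ¬valid) is false at every position 0..9, so it never becomes true and ◇□(excl → ¬valid U ¬valid) fails.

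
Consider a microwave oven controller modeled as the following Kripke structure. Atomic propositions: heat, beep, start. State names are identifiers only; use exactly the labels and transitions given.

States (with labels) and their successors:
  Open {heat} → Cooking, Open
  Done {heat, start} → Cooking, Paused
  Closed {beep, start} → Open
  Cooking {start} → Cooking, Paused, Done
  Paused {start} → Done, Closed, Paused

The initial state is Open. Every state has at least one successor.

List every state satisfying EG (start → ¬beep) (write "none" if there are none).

{Open, Done, Cooking, Paused}

States satisfying start → ¬beep: {Open, Done, Cooking, Paused}.
States satisfying EG (start → ¬beep): {Open, Done, Cooking, Paused}.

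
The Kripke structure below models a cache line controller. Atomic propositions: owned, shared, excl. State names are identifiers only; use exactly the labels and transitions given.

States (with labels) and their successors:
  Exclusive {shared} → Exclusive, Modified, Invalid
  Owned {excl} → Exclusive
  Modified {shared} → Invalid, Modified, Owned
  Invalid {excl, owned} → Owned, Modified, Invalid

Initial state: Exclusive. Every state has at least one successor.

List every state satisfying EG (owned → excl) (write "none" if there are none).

States satisfying owned → excl: {Exclusive, Owned, Modified, Invalid}.
States satisfying EG (owned → excl): {Exclusive, Owned, Modified, Invalid}.

{Exclusive, Owned, Modified, Invalid}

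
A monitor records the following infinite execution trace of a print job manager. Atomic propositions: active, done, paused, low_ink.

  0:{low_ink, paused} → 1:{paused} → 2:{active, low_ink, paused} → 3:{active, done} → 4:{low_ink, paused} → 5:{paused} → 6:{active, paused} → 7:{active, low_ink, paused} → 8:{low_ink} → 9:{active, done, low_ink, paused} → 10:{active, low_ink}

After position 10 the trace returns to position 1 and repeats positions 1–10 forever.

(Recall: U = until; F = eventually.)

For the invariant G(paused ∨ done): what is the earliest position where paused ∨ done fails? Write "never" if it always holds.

8

Check paused ∨ done at each position in order: 0 ✓, 1 ✓, 2 ✓, 3 ✓, 4 ✓, 5 ✓, 6 ✓, 7 ✓.
At position 8 the labels are {low_ink}, so paused ∨ done is false there. This is the first violation.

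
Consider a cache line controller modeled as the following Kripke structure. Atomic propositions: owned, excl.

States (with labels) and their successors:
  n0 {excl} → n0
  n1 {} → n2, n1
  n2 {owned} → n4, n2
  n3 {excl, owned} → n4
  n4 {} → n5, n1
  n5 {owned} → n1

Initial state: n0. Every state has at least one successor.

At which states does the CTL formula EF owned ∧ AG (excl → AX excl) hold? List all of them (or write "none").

{n1, n2, n4, n5}

States satisfying owned: {n2, n3, n5}.
States satisfying EF owned: {n1, n2, n3, n4, n5}.
States satisfying excl → AX excl: {n0, n1, n2, n4, n5}.
States satisfying AG (excl → AX excl): {n0, n1, n2, n4, n5}.
States satisfying EF owned ∧ AG (excl → AX excl): {n1, n2, n4, n5}.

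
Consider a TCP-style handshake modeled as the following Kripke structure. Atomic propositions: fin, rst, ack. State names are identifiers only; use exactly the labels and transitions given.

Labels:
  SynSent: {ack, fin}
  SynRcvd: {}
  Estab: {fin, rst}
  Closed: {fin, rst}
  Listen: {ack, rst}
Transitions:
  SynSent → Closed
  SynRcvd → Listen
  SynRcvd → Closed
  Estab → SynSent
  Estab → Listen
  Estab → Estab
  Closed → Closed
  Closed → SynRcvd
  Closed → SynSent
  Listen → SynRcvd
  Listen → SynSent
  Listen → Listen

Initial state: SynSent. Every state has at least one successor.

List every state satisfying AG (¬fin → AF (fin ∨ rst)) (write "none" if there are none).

States satisfying ¬fin → AF (fin ∨ rst): {SynSent, SynRcvd, Estab, Closed, Listen}.
States satisfying AG (¬fin → AF (fin ∨ rst)): {SynSent, SynRcvd, Estab, Closed, Listen}.

{SynSent, SynRcvd, Estab, Closed, Listen}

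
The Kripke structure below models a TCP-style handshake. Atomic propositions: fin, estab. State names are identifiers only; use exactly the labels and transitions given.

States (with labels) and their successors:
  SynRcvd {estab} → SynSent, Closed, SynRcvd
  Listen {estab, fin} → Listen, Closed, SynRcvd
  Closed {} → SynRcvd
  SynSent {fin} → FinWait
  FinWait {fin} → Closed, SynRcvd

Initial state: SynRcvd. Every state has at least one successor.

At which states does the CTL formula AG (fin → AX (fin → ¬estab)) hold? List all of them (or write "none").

States satisfying fin → AX (fin → ¬estab): {SynRcvd, Closed, SynSent, FinWait}.
States satisfying AG (fin → AX (fin → ¬estab)): {SynRcvd, Closed, SynSent, FinWait}.

{SynRcvd, Closed, SynSent, FinWait}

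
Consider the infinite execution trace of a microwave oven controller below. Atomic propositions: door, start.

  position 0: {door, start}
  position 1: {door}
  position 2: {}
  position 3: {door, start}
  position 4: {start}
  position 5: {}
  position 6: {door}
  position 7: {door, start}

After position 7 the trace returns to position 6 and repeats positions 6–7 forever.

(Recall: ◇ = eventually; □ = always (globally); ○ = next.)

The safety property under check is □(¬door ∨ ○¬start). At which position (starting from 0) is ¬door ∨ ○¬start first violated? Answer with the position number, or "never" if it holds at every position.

Check ¬door ∨ ○¬start at each position in order: 0 ✓, 1 ✓, 2 ✓.
At position 3 the labels are {door, start} and the next position 4 has {start}, so ¬door ∨ ○¬start is false there. This is the first violation.

3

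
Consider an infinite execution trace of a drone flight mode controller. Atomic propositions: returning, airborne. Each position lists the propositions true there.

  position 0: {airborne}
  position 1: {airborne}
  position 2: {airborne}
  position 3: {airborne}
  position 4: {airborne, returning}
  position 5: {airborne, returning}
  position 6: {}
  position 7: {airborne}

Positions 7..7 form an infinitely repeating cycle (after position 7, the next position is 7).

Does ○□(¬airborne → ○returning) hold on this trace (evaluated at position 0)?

The position after 0 is 1; □(¬airborne → ○returning) is false there.

Does not hold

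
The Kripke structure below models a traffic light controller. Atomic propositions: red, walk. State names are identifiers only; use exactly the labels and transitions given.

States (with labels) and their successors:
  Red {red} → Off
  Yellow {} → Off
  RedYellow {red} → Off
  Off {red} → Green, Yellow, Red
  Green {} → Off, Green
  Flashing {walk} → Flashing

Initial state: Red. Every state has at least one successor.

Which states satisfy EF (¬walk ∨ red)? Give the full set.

{Red, Yellow, RedYellow, Off, Green}

States satisfying ¬walk ∨ red: {Red, Yellow, RedYellow, Off, Green}.
States satisfying EF (¬walk ∨ red): {Red, Yellow, RedYellow, Off, Green}.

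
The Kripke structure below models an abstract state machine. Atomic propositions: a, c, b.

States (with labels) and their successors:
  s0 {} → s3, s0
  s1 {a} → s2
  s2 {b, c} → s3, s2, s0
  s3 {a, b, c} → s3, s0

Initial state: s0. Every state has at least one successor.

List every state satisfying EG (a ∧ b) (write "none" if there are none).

States satisfying a ∧ b: {s3}.
States satisfying EG (a ∧ b): {s3}.

{s3}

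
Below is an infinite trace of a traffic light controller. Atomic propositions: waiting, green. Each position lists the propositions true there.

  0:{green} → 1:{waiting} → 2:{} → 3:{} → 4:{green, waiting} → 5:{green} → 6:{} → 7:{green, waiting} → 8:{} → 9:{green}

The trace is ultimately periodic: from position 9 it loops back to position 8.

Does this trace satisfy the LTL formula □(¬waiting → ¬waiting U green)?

¬waiting → ¬waiting U green holds at every position 0..9, and those are all positions ever visited, so □(¬waiting → ¬waiting U green) holds.
Positions where ¬waiting holds: 0, 2, 3, 5, 6, 8, 9.
Check ¬waiting U green at each: 0→ok, 2→ok, 3→ok, 5→ok, 6→ok, 8→ok, 9→ok.

Yes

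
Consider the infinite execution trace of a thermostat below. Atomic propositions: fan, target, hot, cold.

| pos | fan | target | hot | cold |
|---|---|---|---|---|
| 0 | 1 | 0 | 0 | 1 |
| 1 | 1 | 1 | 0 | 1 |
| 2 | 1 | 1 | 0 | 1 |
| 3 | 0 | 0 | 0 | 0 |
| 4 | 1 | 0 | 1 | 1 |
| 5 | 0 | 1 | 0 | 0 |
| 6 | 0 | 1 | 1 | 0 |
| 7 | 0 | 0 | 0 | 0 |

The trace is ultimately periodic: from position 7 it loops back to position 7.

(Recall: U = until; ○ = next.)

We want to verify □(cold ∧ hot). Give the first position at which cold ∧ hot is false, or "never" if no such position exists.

0

At position 0 the labels are {cold, fan}, so cold ∧ hot is false there. This is the first violation.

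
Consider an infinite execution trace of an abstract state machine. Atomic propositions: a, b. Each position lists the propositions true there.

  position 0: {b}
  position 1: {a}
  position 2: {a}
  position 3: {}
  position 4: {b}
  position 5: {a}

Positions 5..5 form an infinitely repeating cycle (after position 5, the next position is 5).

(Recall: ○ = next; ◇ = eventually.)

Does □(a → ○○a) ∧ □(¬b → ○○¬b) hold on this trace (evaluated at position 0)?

a → ○○a must hold at every position from 0 onward. It fails at position 1, so □(a → ○○a) is false.
Positions where a holds: 1, 2, 5.
Check ○○a at each: 1→fails, 2→fails, 5→ok.
¬b → ○○¬b must hold at every position from 0 onward. It fails at position 2, so □(¬b → ○○¬b) is false.
Positions where ¬b holds: 1, 2, 3, 5.
Check ○○¬b at each: 1→ok, 2→fails, 3→ok, 5→ok.
At position 0: □(a → ○○a) is false; □(¬b → ○○¬b) is false; so □(a → ○○a) ∧ □(¬b → ○○¬b) is false.

No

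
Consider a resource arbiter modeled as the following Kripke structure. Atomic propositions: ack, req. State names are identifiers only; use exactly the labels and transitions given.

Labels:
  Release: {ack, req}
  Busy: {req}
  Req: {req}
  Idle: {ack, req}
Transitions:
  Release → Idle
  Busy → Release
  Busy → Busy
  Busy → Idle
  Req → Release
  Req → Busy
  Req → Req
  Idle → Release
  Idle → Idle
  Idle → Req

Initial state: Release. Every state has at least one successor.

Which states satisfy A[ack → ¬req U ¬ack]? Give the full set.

{Busy, Req}

States satisfying ack → ¬req: {Busy, Req}.
States satisfying ¬ack: {Busy, Req}.
States satisfying A[ack → ¬req U ¬ack]: {Busy, Req}.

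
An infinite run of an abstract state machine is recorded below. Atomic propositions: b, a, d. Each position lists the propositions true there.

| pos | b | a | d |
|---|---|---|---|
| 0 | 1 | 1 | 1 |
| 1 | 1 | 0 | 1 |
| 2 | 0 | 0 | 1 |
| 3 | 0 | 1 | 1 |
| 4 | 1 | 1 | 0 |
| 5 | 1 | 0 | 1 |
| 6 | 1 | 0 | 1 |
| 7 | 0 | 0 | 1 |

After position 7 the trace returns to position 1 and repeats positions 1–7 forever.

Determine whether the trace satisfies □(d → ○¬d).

d → ○¬d must hold at every position from 0 onward. It fails at position 0, so □(d → ○¬d) is false.
Positions where d holds: 0, 1, 2, 3, 5, 6, 7.
Check ○¬d at each: 0→fails, 1→fails, 2→fails, 3→ok, 5→fails, 6→fails, 7→fails.

Violated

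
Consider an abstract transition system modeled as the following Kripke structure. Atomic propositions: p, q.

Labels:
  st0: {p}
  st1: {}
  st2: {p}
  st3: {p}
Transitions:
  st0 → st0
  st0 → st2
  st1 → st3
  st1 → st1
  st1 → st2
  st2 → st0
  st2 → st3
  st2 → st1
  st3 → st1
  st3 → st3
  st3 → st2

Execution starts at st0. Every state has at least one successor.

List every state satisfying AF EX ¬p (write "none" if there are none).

States satisfying EX ¬p: {st1, st2, st3}.
States satisfying AF EX ¬p: {st1, st2, st3}.

{st1, st2, st3}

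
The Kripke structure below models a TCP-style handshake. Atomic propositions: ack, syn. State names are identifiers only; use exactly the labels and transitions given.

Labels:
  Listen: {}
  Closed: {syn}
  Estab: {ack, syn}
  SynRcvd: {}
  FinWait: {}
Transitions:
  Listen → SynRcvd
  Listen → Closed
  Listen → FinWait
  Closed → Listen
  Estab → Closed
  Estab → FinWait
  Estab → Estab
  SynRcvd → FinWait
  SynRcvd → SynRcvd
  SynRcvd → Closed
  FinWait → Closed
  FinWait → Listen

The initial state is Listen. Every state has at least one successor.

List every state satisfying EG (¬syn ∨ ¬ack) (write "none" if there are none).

{Listen, Closed, SynRcvd, FinWait}

States satisfying ¬syn ∨ ¬ack: {Listen, Closed, SynRcvd, FinWait}.
States satisfying EG (¬syn ∨ ¬ack): {Listen, Closed, SynRcvd, FinWait}.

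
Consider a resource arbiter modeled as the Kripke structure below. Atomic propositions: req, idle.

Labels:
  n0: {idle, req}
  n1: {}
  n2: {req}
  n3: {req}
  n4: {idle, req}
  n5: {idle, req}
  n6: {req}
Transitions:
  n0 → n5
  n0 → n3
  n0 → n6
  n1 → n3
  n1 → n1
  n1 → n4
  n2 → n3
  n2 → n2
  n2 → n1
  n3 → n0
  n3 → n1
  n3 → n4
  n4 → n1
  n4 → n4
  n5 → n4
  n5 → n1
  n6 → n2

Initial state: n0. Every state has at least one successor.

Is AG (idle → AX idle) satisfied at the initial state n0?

No

States satisfying idle → AX idle: {n1, n2, n3, n6}.
States satisfying AG (idle → AX idle): ∅.
n0 is reachable from n0 and violates idle → AX idle, so AG fails at n0.
n0 ∉ Sat(AG (idle → AX idle)).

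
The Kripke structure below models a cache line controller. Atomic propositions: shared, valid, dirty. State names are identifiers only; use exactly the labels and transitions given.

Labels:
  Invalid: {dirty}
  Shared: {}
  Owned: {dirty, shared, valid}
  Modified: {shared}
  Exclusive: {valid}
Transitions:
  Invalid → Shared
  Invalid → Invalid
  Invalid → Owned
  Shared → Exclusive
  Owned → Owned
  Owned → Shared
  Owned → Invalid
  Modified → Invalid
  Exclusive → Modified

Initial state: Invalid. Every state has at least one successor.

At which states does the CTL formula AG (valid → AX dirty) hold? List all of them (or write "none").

none

States satisfying valid → AX dirty: {Invalid, Shared, Modified}.
States satisfying AG (valid → AX dirty): ∅.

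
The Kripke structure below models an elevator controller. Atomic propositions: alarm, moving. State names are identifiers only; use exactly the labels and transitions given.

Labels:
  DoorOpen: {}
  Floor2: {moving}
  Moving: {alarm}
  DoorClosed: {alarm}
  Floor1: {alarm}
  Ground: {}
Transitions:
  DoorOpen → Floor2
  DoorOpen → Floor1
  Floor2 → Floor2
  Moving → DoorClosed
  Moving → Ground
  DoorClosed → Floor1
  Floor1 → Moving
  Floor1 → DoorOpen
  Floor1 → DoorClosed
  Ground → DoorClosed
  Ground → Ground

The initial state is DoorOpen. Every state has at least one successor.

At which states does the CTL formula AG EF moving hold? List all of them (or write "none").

States satisfying EF moving: {DoorOpen, Floor2, Moving, DoorClosed, Floor1, Ground}.
States satisfying AG EF moving: {DoorOpen, Floor2, Moving, DoorClosed, Floor1, Ground}.

{DoorOpen, Floor2, Moving, DoorClosed, Floor1, Ground}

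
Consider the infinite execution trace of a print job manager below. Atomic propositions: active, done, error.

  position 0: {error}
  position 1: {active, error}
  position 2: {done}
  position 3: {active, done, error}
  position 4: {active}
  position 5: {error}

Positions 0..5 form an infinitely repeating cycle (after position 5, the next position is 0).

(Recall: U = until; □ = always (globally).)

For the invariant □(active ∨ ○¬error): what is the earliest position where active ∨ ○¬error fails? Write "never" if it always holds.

0

At position 0 the labels are {error} and the next position 1 has {active, error}, so active ∨ ○¬error is false there. This is the first violation.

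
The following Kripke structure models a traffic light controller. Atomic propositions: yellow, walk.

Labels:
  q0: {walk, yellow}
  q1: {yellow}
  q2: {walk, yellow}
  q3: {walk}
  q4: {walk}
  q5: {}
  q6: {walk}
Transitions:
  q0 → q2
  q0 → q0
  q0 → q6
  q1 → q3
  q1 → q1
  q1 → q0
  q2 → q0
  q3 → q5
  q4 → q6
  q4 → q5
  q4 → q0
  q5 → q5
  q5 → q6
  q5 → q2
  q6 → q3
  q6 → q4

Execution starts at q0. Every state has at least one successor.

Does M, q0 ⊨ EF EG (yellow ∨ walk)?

States satisfying EG (yellow ∨ walk): {q0, q1, q2, q4, q6}.
States satisfying EF EG (yellow ∨ walk): {q0, q1, q2, q3, q4, q5, q6}.
Some path from q0 reaches a state where EG (yellow ∨ walk) holds.
q0 ∈ Sat(EF EG (yellow ∨ walk)).

Satisfied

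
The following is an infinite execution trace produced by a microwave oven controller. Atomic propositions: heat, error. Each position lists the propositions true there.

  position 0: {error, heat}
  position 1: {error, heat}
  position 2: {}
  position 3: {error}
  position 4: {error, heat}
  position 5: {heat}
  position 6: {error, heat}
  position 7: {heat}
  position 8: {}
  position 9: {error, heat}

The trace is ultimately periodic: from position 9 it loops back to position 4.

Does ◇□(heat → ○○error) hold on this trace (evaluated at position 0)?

Does not hold

□(heat → ○○error) is false at every position 0..9, so it never becomes true and ◇□(heat → ○○error) fails.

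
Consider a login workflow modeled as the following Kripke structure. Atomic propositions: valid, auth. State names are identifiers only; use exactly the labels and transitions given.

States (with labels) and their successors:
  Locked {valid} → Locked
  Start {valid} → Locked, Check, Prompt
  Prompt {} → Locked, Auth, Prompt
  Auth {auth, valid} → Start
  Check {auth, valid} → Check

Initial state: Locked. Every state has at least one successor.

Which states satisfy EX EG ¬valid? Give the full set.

{Start, Prompt}

States satisfying EG ¬valid: {Prompt}.
States satisfying EX EG ¬valid: {Start, Prompt}.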